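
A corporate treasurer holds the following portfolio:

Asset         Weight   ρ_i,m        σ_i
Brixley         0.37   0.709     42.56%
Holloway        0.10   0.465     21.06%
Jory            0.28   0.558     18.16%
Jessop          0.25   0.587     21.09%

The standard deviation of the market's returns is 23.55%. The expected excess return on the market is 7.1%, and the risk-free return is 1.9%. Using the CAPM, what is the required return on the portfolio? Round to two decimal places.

β_Brixley = 0.709 × 42.56% / 23.55% = 1.2813
β_Holloway = 0.465 × 21.06% / 23.55% = 0.4158
β_Jory = 0.558 × 18.16% / 23.55% = 0.4303
β_Jessop = 0.587 × 21.09% / 23.55% = 0.5257
β_P = Σ w_i β_i = 0.37×1.2813 + 0.10×0.4158 + 0.28×0.4303 + 0.25×0.5257 = 0.7676
E(R_P) = R_f + β_P × MRP = 1.9% + 0.7676 × 7.1% = 7.35%

7.35%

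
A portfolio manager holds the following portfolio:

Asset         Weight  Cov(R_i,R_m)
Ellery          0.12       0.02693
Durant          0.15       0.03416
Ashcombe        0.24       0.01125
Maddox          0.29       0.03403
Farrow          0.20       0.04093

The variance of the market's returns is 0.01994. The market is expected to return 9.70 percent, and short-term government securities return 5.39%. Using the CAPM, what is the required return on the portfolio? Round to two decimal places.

11.68%

β_Ellery = 0.02693 / 0.01994 = 1.3506
β_Durant = 0.03416 / 0.01994 = 1.7131
β_Ashcombe = 0.01125 / 0.01994 = 0.5642
β_Maddox = 0.03403 / 0.01994 = 1.7066
β_Farrow = 0.04093 / 0.01994 = 2.0527
β_P = Σ w_i β_i = 0.12×1.3506 + 0.15×1.7131 + 0.24×0.5642 + 0.29×1.7066 + 0.20×2.0527 = 1.4599
MRP = 9.70% − 5.39% = 4.31%
E(R_P) = R_f + β_P × MRP = 5.39% + 1.4599 × 4.31% = 11.68%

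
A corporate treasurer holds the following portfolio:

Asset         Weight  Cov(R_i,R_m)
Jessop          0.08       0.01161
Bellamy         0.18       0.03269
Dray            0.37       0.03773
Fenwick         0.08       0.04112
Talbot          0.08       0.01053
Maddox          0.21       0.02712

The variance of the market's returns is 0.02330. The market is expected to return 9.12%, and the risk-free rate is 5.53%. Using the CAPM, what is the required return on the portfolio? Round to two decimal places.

β_Jessop = 0.01161 / 0.02330 = 0.4983
β_Bellamy = 0.03269 / 0.02330 = 1.4030
β_Dray = 0.03773 / 0.02330 = 1.6193
β_Fenwick = 0.04112 / 0.02330 = 1.7648
β_Talbot = 0.01053 / 0.02330 = 0.4519
β_Maddox = 0.02712 / 0.02330 = 1.1639
β_P = Σ w_i β_i = 0.08×0.4983 + 0.18×1.4030 + 0.37×1.6193 + 0.08×1.7648 + 0.08×0.4519 + 0.21×1.1639 = 1.3133
MRP = 9.12% − 5.53% = 3.59%
E(R_P) = R_f + β_P × MRP = 5.53% + 1.3133 × 3.59% = 10.24%

10.24%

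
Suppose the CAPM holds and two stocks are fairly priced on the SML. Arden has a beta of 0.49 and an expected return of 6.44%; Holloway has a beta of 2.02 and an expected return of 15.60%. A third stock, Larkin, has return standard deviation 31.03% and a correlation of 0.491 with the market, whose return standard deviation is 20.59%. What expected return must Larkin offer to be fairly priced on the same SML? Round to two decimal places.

7.94%

MRP = (15.60% − 6.44%) / (2.02 − 0.49) = 5.9869%
R_f = 6.44% − 0.49 × 5.9869% = 3.5064%
β_Larkin = ρ·σ_i/σ_m = 0.491 × 31.03 / 20.59 = 0.7400
E(R_Larkin) = R_f + β × MRP = 3.5064% + 0.7400 × 5.9869% = 7.94%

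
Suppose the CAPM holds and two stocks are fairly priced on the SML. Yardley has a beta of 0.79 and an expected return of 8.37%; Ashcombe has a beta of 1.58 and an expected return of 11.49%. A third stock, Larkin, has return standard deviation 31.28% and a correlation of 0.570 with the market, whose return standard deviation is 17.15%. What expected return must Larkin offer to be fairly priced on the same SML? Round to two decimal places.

MRP = (11.49% − 8.37%) / (1.58 − 0.79) = 3.9494%
R_f = 8.37% − 0.79 × 3.9494% = 5.2500%
β_Larkin = ρ·σ_i/σ_m = 0.570 × 31.28 / 17.15 = 1.0396
E(R_Larkin) = R_f + β × MRP = 5.2500% + 1.0396 × 3.9494% = 9.36%

9.36%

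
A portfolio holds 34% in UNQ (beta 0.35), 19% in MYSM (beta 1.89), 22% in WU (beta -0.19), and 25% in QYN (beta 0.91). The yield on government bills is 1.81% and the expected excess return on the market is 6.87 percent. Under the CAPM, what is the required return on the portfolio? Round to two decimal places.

β_P = Σ w_i β_i = 0.34×0.35 + 0.19×1.89 + 0.22×-0.19 + 0.25×0.91 = 0.6638
E(R_P) = R_f + β_P × MRP = 1.81% + 0.6638 × 6.87% = 6.37%

6.37%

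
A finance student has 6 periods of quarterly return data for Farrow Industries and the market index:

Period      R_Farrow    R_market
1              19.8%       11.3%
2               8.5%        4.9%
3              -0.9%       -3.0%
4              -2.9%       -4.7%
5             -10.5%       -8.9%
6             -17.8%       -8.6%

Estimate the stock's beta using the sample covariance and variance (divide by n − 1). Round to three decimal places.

Mean R_i = (19.8 + 8.5 − 0.9 − 2.9 − 10.5 − 17.8) / 6 = -0.6333%
Mean R_m = (11.3 + 4.9 − 3.0 − 4.7 − 8.9 − 8.6) / 6 = -1.5000%
Σ(R_i − R̄_i)(R_m − R̄_m) = 522.5500  ⇒  Cov = 522.5500 / 5 = 104.5100
Σ(R_m − R̄_m)² = 322.4600  ⇒  Var(R_m) = 322.4600 / 5 = 64.4920
β = Cov / Var(R_m) = 104.5100 / 64.4920 = 1.6205

1.621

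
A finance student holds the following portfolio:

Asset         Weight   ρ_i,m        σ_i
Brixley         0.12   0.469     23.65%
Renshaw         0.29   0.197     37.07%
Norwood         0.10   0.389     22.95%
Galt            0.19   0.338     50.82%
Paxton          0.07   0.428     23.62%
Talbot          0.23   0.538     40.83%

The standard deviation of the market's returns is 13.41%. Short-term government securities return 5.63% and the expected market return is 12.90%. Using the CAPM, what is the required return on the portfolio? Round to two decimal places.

β_Brixley = 0.469 × 23.65% / 13.41% = 0.8271
β_Renshaw = 0.197 × 37.07% / 13.41% = 0.5446
β_Norwood = 0.389 × 22.95% / 13.41% = 0.6657
β_Galt = 0.338 × 50.82% / 13.41% = 1.2809
β_Paxton = 0.428 × 23.62% / 13.41% = 0.7539
β_Talbot = 0.538 × 40.83% / 13.41% = 1.6381
β_P = Σ w_i β_i = 0.12×0.8271 + 0.29×0.5446 + 0.10×0.6657 + 0.19×1.2809 + 0.07×0.7539 + 0.23×1.6381 = 0.9967
MRP = 12.90% − 5.63% = 7.27%
E(R_P) = R_f + β_P × MRP = 5.63% + 0.9967 × 7.27% = 12.88%

12.88%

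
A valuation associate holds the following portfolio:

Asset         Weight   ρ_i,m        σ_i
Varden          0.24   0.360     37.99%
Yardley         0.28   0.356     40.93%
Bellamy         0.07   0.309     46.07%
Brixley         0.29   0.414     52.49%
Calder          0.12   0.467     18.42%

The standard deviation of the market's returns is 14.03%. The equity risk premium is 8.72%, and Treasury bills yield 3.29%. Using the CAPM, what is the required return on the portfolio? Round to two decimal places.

13.04%

β_Varden = 0.360 × 37.99% / 14.03% = 0.9748
β_Yardley = 0.356 × 40.93% / 14.03% = 1.0386
β_Bellamy = 0.309 × 46.07% / 14.03% = 1.0147
β_Brixley = 0.414 × 52.49% / 14.03% = 1.5489
β_Calder = 0.467 × 18.42% / 14.03% = 0.6131
β_P = Σ w_i β_i = 0.24×0.9748 + 0.28×1.0386 + 0.07×1.0147 + 0.29×1.5489 + 0.12×0.6131 = 1.1185
E(R_P) = R_f + β_P × MRP = 3.29% + 1.1185 × 8.72% = 13.04%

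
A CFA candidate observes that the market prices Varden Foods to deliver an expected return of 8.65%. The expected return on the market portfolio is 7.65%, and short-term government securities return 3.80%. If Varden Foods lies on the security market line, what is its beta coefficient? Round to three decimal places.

MRP = 7.65% − 3.80% = 3.85%
β = (E(R) − R_f) / MRP = (8.65% − 3.80%) / 3.85% = 4.85% / 3.85% = 1.260

1.260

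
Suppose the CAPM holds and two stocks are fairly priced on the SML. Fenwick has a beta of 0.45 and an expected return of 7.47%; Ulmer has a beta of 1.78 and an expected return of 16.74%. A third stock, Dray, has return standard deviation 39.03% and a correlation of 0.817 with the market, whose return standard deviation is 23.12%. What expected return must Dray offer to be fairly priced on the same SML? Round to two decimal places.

MRP = (16.74% − 7.47%) / (1.78 − 0.45) = 6.9699%
R_f = 7.47% − 0.45 × 6.9699% = 4.3335%
β_Dray = ρ·σ_i/σ_m = 0.817 × 39.03 / 23.12 = 1.3792
E(R_Dray) = R_f + β × MRP = 4.3335% + 1.3792 × 6.9699% = 13.95%

13.95%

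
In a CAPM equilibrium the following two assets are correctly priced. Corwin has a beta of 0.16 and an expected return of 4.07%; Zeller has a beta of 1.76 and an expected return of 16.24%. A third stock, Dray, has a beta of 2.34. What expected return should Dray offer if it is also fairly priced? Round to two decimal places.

MRP (SML slope) = (16.24% − 4.07%) / (1.76 − 0.16) = 12.17% / 1.60 = 7.6063%
R_f (intercept) = 4.07% − 0.16 × 7.6063% = 2.8530%
E(R_Dray) = R_f + β × MRP = 2.8530% + 2.34 × 7.6063% = 20.65%

20.65%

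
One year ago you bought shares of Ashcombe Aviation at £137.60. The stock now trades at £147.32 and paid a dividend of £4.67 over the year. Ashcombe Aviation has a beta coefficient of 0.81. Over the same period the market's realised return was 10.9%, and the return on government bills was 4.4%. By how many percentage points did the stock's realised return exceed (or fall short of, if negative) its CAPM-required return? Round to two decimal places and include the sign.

+0.79%

Realised HPR = (P1 + D1 − P0) / P0 = (147.32 + 4.67 − 137.60) / 137.60 = 14.39 / 137.60 = 10.4578%
MRP = 10.9% − 4.4% = 6.50%
CAPM required = R_f + β·MRP = 4.4% + 0.81 × 6.5% = 9.6650%
α = realised − required = 10.4578% − 9.6650% = +0.79%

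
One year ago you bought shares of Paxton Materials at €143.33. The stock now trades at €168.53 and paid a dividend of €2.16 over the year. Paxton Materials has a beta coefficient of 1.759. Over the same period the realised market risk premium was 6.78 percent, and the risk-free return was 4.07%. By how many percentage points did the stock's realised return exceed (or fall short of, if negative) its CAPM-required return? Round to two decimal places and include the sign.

Realised HPR = (P1 + D1 − P0) / P0 = (168.53 + 2.16 − 143.33) / 143.33 = 27.36 / 143.33 = 19.0888%
CAPM required = R_f + β·MRP = 4.07% + 1.759 × 6.78% = 15.99602%
α = realised − required = 19.0888% − 15.99602% = +3.09%

+3.09%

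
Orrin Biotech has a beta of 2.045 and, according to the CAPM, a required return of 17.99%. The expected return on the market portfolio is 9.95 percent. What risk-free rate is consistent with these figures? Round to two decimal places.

E(R) = R_f + β(E(R_m) − R_f) = R_f(1 − β) + β·E(R_m)
17.99% = R_f × (1 − 2.045) + 2.045 × 9.95%
17.99% = R_f × -1.045 + 20.34775%
R_f = (17.99% − 20.34775%) / -1.045 = 2.26%

2.26%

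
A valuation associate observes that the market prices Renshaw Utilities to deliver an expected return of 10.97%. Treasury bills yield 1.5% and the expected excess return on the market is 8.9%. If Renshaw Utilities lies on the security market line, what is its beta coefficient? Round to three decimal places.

β = (E(R) − R_f) / MRP = (10.97% − 1.5%) / 8.9% = 9.47% / 8.9% = 1.064

1.064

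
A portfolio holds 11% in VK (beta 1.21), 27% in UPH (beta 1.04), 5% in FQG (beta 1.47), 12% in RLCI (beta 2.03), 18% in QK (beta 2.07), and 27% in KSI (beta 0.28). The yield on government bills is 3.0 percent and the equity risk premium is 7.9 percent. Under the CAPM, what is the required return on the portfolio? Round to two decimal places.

β_P = Σ w_i β_i = 0.11×1.21 + 0.27×1.04 + 0.05×1.47 + 0.12×2.03 + 0.18×2.07 + 0.27×0.28 = 1.1792
E(R_P) = R_f + β_P × MRP = 3.0% + 1.1792 × 7.9% = 12.32%

12.32%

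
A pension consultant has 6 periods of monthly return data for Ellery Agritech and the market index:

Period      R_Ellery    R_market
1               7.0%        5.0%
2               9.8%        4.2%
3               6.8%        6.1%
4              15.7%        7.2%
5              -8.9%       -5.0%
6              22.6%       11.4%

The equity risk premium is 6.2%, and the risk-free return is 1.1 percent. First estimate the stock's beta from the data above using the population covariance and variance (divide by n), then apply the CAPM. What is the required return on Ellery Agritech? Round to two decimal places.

Mean R_i = (7.0 + 9.8 + 6.8 + 15.7 − 8.9 + 22.6) / 6 = 8.8333%
Mean R_m = (5.0 + 4.2 + 6.1 + 7.2 − 5.0 + 11.4) / 6 = 4.8167%
Σ(R_i − R̄_i)(R_m − R̄_m) = 277.5367  ⇒  Cov = 277.5367 / 6 = 46.2561
Σ(R_m − R̄_m)² = 147.4483  ⇒  Var(R_m) = 147.4483 / 6 = 24.5747
β = Cov / Var(R_m) = 46.2561 / 24.5747 = 1.8823
E(R) = R_f + β × MRP = 1.1% + 1.8823 × 6.2% = 12.77%

12.77%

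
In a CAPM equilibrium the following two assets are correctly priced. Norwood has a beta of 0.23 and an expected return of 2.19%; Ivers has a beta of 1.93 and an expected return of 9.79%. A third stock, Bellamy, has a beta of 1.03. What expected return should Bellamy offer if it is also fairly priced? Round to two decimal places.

MRP (SML slope) = (9.79% − 2.19%) / (1.93 − 0.23) = 7.60% / 1.70 = 4.4706%
R_f (intercept) = 2.19% − 0.23 × 4.4706% = 1.1618%
E(R_Bellamy) = R_f + β × MRP = 1.1618% + 1.03 × 4.4706% = 5.77%

5.77%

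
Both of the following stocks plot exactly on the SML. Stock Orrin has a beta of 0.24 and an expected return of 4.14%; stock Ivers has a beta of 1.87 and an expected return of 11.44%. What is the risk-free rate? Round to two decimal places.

Both satisfy E(R) = R_f + β·MRP, so the slope of the SML is
MRP = (11.44% − 4.14%) / (1.87 − 0.24) = 7.30% / 1.63 = 4.4785%
R_f = E(R_Orrin) − β_Orrin·MRP = 4.14% − 0.24 × 4.4785% = 3.0652%

3.07%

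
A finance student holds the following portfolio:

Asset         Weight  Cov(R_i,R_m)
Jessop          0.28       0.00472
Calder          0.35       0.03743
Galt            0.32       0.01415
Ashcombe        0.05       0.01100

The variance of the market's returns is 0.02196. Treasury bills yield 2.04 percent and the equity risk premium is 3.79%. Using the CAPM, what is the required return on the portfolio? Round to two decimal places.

β_Jessop = 0.00472 / 0.02196 = 0.2149
β_Calder = 0.03743 / 0.02196 = 1.7045
β_Galt = 0.01415 / 0.02196 = 0.6444
β_Ashcombe = 0.01100 / 0.02196 = 0.5009
β_P = Σ w_i β_i = 0.28×0.2149 + 0.35×1.7045 + 0.32×0.6444 + 0.05×0.5009 = 0.8880
E(R_P) = R_f + β_P × MRP = 2.04% + 0.8880 × 3.79% = 5.41%

5.41%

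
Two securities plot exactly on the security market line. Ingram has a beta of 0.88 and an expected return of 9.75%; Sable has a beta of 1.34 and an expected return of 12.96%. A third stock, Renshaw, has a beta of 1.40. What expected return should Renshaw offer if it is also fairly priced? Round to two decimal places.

MRP (SML slope) = (12.96% − 9.75%) / (1.34 − 0.88) = 3.21% / 0.46 = 6.9783%
R_f (intercept) = 9.75% − 0.88 × 6.9783% = 3.6091%
E(R_Renshaw) = R_f + β × MRP = 3.6091% + 1.40 × 6.9783% = 13.38%

13.38%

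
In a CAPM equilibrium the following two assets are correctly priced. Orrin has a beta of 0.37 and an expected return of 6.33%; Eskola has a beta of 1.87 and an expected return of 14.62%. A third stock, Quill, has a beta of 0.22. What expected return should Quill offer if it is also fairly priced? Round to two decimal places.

MRP (SML slope) = (14.62% − 6.33%) / (1.87 − 0.37) = 8.29% / 1.50 = 5.5267%
R_f (intercept) = 6.33% − 0.37 × 5.5267% = 4.2851%
E(R_Quill) = R_f + β × MRP = 4.2851% + 0.22 × 5.5267% = 5.50%

5.50%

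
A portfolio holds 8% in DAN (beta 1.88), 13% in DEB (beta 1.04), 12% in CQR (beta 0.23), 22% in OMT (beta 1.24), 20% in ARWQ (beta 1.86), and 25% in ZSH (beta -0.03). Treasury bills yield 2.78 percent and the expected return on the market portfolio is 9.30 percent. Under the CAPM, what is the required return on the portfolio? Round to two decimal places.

β_P = Σ w_i β_i = 0.08×1.88 + 0.13×1.04 + 0.12×0.23 + 0.22×1.24 + 0.20×1.86 + 0.25×-0.03 = 0.9505
MRP = 9.30% − 2.78% = 6.52%
E(R_P) = R_f + β_P × MRP = 2.78% + 0.9505 × 6.52% = 8.98%

8.98%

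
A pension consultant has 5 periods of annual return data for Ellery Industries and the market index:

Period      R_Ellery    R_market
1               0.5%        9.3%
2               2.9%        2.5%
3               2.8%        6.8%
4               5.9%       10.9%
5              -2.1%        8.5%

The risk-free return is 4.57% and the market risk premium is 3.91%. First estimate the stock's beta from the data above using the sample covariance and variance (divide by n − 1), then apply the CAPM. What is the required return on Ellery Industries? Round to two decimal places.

4.70%

Mean R_i = (0.5 + 2.9 + 2.8 + 5.9 − 2.1) / 5 = 2.0000%
Mean R_m = (9.3 + 2.5 + 6.8 + 10.9 + 8.5) / 5 = 7.6000%
Σ(R_i − R̄_i)(R_m − R̄_m) = 1.4000  ⇒  Cov = 1.4000 / 4 = 0.3500
Σ(R_m − R̄_m)² = 41.2400  ⇒  Var(R_m) = 41.2400 / 4 = 10.3100
β = Cov / Var(R_m) = 0.3500 / 10.3100 = 0.0339
E(R) = R_f + β × MRP = 4.57% + 0.0339 × 3.91% = 4.70%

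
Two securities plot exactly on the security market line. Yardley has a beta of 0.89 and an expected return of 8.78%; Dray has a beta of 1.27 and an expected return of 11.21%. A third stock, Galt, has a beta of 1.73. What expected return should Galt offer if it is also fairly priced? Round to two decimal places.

MRP (SML slope) = (11.21% − 8.78%) / (1.27 − 0.89) = 2.43% / 0.38 = 6.3947%
R_f (intercept) = 8.78% − 0.89 × 6.3947% = 3.0887%
E(R_Galt) = R_f + β × MRP = 3.0887% + 1.73 × 6.3947% = 14.15%

14.15%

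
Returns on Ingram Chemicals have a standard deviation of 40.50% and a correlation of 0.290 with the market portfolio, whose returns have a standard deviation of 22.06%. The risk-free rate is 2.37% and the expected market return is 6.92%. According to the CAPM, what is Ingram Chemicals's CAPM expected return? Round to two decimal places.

4.79%

β = ρ × σ_i / σ_m = 0.290 × 40.50% / 22.06% = 0.5324
MRP = 6.92% − 2.37% = 4.55%
E(R) = 2.37% + 0.5324 × 4.55% = 4.79%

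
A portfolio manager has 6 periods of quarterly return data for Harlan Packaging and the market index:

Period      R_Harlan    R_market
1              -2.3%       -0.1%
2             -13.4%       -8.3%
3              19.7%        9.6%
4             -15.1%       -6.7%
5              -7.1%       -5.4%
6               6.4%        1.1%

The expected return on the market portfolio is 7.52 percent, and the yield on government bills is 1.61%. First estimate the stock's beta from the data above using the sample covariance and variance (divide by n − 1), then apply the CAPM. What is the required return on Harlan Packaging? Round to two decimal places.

13.09%

Mean R_i = (-2.3 − 13.4 + 19.7 − 15.1 − 7.1 + 6.4) / 6 = -1.9667%
Mean R_m = (-0.1 − 8.3 + 9.6 − 6.7 − 5.4 + 1.1) / 6 = -1.6333%
Σ(R_i − R̄_i)(R_m − R̄_m) = 427.8467  ⇒  Cov = 427.8467 / 5 = 85.5693
Σ(R_m − R̄_m)² = 220.3133  ⇒  Var(R_m) = 220.3133 / 5 = 44.0627
β = Cov / Var(R_m) = 85.5693 / 44.0627 = 1.9420
MRP = 7.52% − 1.61% = 5.91%
E(R) = R_f + β × MRP = 1.61% + 1.9420 × 5.91% = 13.09%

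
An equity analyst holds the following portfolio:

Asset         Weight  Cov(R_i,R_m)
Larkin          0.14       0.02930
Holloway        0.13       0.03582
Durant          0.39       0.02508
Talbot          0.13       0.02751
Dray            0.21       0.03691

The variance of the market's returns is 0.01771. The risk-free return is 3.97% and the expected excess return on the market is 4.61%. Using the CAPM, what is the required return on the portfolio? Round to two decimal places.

β_Larkin = 0.02930 / 0.01771 = 1.6544
β_Holloway = 0.03582 / 0.01771 = 2.0226
β_Durant = 0.02508 / 0.01771 = 1.4161
β_Talbot = 0.02751 / 0.01771 = 1.5534
β_Dray = 0.03691 / 0.01771 = 2.0841
β_P = Σ w_i β_i = 0.14×1.6544 + 0.13×2.0226 + 0.39×1.4161 + 0.13×1.5534 + 0.21×2.0841 = 1.6864
E(R_P) = R_f + β_P × MRP = 3.97% + 1.6864 × 4.61% = 11.74%

11.74%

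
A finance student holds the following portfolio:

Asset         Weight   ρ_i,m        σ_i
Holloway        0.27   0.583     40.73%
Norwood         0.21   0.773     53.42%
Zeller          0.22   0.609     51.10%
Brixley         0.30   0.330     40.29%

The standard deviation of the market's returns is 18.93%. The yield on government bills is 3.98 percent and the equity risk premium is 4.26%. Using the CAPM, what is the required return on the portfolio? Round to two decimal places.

β_Holloway = 0.583 × 40.73% / 18.93% = 1.2544
β_Norwood = 0.773 × 53.42% / 18.93% = 2.1814
β_Zeller = 0.609 × 51.10% / 18.93% = 1.6439
β_Brixley = 0.330 × 40.29% / 18.93% = 0.7024
β_P = Σ w_i β_i = 0.27×1.2544 + 0.21×2.1814 + 0.22×1.6439 + 0.30×0.7024 = 1.3692
E(R_P) = R_f + β_P × MRP = 3.98% + 1.3692 × 4.26% = 9.81%

9.81%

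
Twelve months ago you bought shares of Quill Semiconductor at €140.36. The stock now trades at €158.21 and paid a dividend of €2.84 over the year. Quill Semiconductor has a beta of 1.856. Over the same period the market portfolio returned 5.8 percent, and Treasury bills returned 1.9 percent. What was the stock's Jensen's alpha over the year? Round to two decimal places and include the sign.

Realised HPR = (P1 + D1 − P0) / P0 = (158.21 + 2.84 − 140.36) / 140.36 = 20.69 / 140.36 = 14.7407%
MRP = 5.8% − 1.9% = 3.90%
CAPM required = R_f + β·MRP = 1.9% + 1.856 × 3.9% = 9.1384%
α = realised − required = 14.7407% − 9.1384% = +5.60%

+5.60%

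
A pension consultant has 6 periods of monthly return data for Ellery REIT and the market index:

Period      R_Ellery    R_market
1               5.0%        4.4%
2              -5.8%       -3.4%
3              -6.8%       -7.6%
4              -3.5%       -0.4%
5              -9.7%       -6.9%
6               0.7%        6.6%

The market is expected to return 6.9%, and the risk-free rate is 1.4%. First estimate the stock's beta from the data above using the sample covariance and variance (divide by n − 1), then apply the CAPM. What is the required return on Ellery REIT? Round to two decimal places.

Mean R_i = (5.0 − 5.8 − 6.8 − 3.5 − 9.7 + 0.7) / 6 = -3.3500%
Mean R_m = (4.4 − 3.4 − 7.6 − 0.4 − 6.9 + 6.6) / 6 = -1.2167%
Σ(R_i − R̄_i)(R_m − R̄_m) = 141.8950  ⇒  Cov = 141.8950 / 5 = 28.3790
Σ(R_m − R̄_m)² = 171.1283  ⇒  Var(R_m) = 171.1283 / 5 = 34.2257
β = Cov / Var(R_m) = 28.3790 / 34.2257 = 0.8292
MRP = 6.9% − 1.4% = 5.50%
E(R) = R_f + β × MRP = 1.4% + 0.8292 × 5.5% = 5.96%

5.96%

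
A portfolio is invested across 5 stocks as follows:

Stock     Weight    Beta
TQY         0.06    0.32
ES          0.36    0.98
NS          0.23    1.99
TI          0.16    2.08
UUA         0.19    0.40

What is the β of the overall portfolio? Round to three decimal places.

1.239

β_P = Σ w_i β_i = 0.06×0.32 + 0.36×0.98 + 0.23×1.99 + 0.16×2.08 + 0.19×0.40 = 1.2385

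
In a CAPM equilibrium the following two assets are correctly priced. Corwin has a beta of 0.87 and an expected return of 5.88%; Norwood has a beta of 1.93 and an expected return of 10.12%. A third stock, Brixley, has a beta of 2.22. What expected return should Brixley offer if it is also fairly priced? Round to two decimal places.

11.28%

MRP (SML slope) = (10.12% − 5.88%) / (1.93 − 0.87) = 4.24% / 1.06 = 4.0000%
R_f (intercept) = 5.88% − 0.87 × 4.0000% = 2.4000%
E(R_Brixley) = R_f + β × MRP = 2.4000% + 2.22 × 4.0000% = 11.28%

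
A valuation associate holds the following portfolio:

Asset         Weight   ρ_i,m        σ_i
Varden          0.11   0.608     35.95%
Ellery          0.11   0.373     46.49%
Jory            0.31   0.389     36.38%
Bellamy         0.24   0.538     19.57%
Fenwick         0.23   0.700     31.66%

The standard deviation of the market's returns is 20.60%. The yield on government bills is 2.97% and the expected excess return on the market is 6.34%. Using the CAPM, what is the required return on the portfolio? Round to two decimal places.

β_Varden = 0.608 × 35.95% / 20.60% = 1.0610
β_Ellery = 0.373 × 46.49% / 20.60% = 0.8418
β_Jory = 0.389 × 36.38% / 20.60% = 0.6870
β_Bellamy = 0.538 × 19.57% / 20.60% = 0.5111
β_Fenwick = 0.700 × 31.66% / 20.60% = 1.0758
β_P = Σ w_i β_i = 0.11×1.0610 + 0.11×0.8418 + 0.31×0.6870 + 0.24×0.5111 + 0.23×1.0758 = 0.7924
E(R_P) = R_f + β_P × MRP = 2.97% + 0.7924 × 6.34% = 7.99%

7.99%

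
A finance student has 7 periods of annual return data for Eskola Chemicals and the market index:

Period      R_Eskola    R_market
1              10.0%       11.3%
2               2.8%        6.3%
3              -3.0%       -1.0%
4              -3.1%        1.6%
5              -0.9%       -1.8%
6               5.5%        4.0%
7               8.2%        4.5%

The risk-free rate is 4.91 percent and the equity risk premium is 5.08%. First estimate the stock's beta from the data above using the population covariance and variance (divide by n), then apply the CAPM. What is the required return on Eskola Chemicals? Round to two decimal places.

9.91%

Mean R_i = (10.0 + 2.8 − 3.0 − 3.1 − 0.9 + 5.5 + 8.2) / 7 = 2.7857%
Mean R_m = (11.3 + 6.3 − 1.0 + 1.6 − 1.8 + 4.0 + 4.5) / 7 = 3.5571%
Σ(R_i − R̄_i)(R_m − R̄_m) = 119.8357  ⇒  Cov = 119.8357 / 7 = 17.1194
Σ(R_m − R̄_m)² = 121.8571  ⇒  Var(R_m) = 121.8571 / 7 = 17.4082
β = Cov / Var(R_m) = 17.1194 / 17.4082 = 0.9834
E(R) = R_f + β × MRP = 4.91% + 0.9834 × 5.08% = 9.91%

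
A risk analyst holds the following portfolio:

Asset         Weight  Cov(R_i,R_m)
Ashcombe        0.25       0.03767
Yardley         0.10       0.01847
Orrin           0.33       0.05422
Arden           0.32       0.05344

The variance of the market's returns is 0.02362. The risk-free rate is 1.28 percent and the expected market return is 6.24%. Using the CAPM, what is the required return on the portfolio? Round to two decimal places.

β_Ashcombe = 0.03767 / 0.02362 = 1.5948
β_Yardley = 0.01847 / 0.02362 = 0.7820
β_Orrin = 0.05422 / 0.02362 = 2.2955
β_Arden = 0.05344 / 0.02362 = 2.2625
β_P = Σ w_i β_i = 0.25×1.5948 + 0.10×0.7820 + 0.33×2.2955 + 0.32×2.2625 = 1.9584
MRP = 6.24% − 1.28% = 4.96%
E(R_P) = R_f + β_P × MRP = 1.28% + 1.9584 × 4.96% = 10.99%

10.99%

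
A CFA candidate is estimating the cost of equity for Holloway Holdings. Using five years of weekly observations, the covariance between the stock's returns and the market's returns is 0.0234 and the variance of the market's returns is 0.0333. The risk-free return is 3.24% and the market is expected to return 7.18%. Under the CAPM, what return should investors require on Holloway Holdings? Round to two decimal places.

6.01%

β = Cov(R_i, R_m) / Var(R_m) = 0.0234 / 0.0333 = 0.7027
MRP = 7.18% − 3.24% = 3.94%
E(R) = R_f + β × MRP = 3.24% + 0.7027 × 3.94% = 6.01%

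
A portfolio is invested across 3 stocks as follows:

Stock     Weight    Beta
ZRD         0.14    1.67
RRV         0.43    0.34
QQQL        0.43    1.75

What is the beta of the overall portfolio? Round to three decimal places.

1.133

β_P = Σ w_i β_i = 0.14×1.67 + 0.43×0.34 + 0.43×1.75 = 1.1325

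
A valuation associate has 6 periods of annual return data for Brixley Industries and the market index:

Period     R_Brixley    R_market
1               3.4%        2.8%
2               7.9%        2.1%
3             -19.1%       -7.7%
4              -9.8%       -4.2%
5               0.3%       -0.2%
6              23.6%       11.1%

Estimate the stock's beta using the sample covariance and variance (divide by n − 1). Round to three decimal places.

2.249

Mean R_i = (3.4 + 7.9 − 19.1 − 9.8 + 0.3 + 23.6) / 6 = 1.0500%
Mean R_m = (2.8 + 2.1 − 7.7 − 4.2 − 0.2 + 11.1) / 6 = 0.6500%
Σ(R_i − R̄_i)(R_m − R̄_m) = 472.1450  ⇒  Cov = 472.1450 / 5 = 94.4290
Σ(R_m − R̄_m)² = 209.8950  ⇒  Var(R_m) = 209.8950 / 5 = 41.9790
β = Cov / Var(R_m) = 94.4290 / 41.9790 = 2.2494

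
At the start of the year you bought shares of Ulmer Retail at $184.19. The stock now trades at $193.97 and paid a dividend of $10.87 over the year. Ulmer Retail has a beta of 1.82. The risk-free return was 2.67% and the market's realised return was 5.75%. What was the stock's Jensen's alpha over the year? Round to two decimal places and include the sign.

Realised HPR = (P1 + D1 − P0) / P0 = (193.97 + 10.87 − 184.19) / 184.19 = 20.65 / 184.19 = 11.2112%
MRP = 5.75% − 2.67% = 3.08%
CAPM required = R_f + β·MRP = 2.67% + 1.82 × 3.08% = 8.2756%
α = realised − required = 11.2112% − 8.2756% = +2.94%

+2.94%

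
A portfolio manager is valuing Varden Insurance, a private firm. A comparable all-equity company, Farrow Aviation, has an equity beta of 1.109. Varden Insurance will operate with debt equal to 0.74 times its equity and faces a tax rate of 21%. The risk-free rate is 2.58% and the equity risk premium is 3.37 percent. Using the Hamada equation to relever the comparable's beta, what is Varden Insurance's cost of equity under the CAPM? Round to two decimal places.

8.50%

β_L = β_U × [1 + (1 − t)(D/E)] = 1.109 × [1 + (1 − 0.21) × 0.74]
    = 1.109 × [1 + 0.79 × 0.74] = 1.109 × 1.5846 = 1.7573
E(R) = R_f + β_L × MRP = 2.58% + 1.7573 × 3.37% = 8.50%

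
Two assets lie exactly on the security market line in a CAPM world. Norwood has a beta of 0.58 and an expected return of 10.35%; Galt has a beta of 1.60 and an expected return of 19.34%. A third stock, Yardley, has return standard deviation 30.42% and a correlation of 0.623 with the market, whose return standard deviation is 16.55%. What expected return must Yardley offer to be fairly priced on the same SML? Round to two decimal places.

15.33%

MRP = (19.34% − 10.35%) / (1.60 − 0.58) = 8.8137%
R_f = 10.35% − 0.58 × 8.8137% = 5.2381%
β_Yardley = ρ·σ_i/σ_m = 0.623 × 30.42 / 16.55 = 1.1451
E(R_Yardley) = R_f + β × MRP = 5.2381% + 1.1451 × 8.8137% = 15.33%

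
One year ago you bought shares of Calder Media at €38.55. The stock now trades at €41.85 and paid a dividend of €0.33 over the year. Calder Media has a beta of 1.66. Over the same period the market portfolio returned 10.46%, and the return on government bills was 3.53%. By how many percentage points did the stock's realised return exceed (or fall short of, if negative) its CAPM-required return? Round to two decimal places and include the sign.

Realised HPR = (P1 + D1 − P0) / P0 = (41.85 + 0.33 − 38.55) / 38.55 = 3.63 / 38.55 = 9.4163%
MRP = 10.46% − 3.53% = 6.93%
CAPM required = R_f + β·MRP = 3.53% + 1.66 × 6.93% = 15.0338%
α = realised − required = 9.4163% − 15.0338% = -5.62%

-5.62%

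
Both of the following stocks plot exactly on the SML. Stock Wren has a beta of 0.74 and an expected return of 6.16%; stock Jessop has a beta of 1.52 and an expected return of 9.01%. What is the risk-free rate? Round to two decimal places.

Both satisfy E(R) = R_f + β·MRP, so the slope of the SML is
MRP = (9.01% − 6.16%) / (1.52 − 0.74) = 2.85% / 0.78 = 3.6538%
R_f = E(R_Wren) − β_Wren·MRP = 6.16% − 0.74 × 3.6538% = 3.4562%

3.46%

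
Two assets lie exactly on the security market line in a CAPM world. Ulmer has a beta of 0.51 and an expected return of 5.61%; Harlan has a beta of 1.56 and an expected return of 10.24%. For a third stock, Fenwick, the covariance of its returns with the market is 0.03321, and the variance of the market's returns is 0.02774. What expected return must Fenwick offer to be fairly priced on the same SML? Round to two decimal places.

8.64%

MRP = (10.24% − 5.61%) / (1.56 − 0.51) = 4.4095%
R_f = 5.61% − 0.51 × 4.4095% = 3.3612%
β_Fenwick = Cov / Var(R_m) = 0.03321 / 0.02774 = 1.1972
E(R_Fenwick) = R_f + β × MRP = 3.3612% + 1.1972 × 4.4095% = 8.64%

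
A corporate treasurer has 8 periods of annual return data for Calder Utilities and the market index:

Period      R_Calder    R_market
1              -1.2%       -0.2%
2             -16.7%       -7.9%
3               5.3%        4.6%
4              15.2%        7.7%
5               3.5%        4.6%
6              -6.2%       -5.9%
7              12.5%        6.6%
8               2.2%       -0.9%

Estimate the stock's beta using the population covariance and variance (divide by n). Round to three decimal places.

1.671

Mean R_i = (-1.2 − 16.7 + 5.3 + 15.2 + 3.5 − 6.2 + 12.5 + 2.2) / 8 = 1.8250%
Mean R_m = (-0.2 − 7.9 + 4.6 + 7.7 + 4.6 − 5.9 + 6.6 − 0.9) / 8 = 1.0750%
Σ(R_i − R̄_i)(R_m − R̄_m) = 391.0950  ⇒  Cov = 391.0950 / 8 = 48.8869
Σ(R_m − R̄_m)² = 233.9950  ⇒  Var(R_m) = 233.9950 / 8 = 29.2494
β = Cov / Var(R_m) = 48.8869 / 29.2494 = 1.6714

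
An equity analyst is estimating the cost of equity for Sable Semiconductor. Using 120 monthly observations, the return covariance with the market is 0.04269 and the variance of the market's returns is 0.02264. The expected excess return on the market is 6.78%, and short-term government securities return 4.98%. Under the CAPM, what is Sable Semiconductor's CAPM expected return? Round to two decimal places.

β = Cov(R_i, R_m) / Var(R_m) = 0.04269 / 0.02264 = 1.8856
E(R) = R_f + β × MRP = 4.98% + 1.8856 × 6.78% = 17.76%

17.76%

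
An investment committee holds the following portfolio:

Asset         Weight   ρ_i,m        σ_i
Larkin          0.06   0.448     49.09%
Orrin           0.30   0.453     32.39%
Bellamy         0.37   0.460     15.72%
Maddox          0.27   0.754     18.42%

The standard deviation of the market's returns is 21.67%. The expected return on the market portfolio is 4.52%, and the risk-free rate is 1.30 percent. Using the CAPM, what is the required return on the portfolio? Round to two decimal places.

β_Larkin = 0.448 × 49.09% / 21.67% = 1.0149
β_Orrin = 0.453 × 32.39% / 21.67% = 0.6771
β_Bellamy = 0.460 × 15.72% / 21.67% = 0.3337
β_Maddox = 0.754 × 18.42% / 21.67% = 0.6409
β_P = Σ w_i β_i = 0.06×1.0149 + 0.30×0.6771 + 0.37×0.3337 + 0.27×0.6409 = 0.5605
MRP = 4.52% − 1.30% = 3.22%
E(R_P) = R_f + β_P × MRP = 1.30% + 0.5605 × 3.22% = 3.10%

3.10%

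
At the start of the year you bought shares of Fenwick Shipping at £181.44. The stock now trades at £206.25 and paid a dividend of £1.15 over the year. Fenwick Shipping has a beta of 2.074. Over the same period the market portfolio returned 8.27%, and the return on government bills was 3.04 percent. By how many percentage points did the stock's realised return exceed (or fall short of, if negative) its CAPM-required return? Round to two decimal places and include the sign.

+0.42%

Realised HPR = (P1 + D1 − P0) / P0 = (206.25 + 1.15 − 181.44) / 181.44 = 25.96 / 181.44 = 14.3078%
MRP = 8.27% − 3.04% = 5.23%
CAPM required = R_f + β·MRP = 3.04% + 2.074 × 5.23% = 13.88702%
α = realised − required = 14.3078% − 13.88702% = +0.42%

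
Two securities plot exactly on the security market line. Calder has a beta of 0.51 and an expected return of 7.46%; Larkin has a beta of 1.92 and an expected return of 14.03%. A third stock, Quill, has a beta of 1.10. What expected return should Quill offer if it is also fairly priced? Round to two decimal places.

10.21%

MRP (SML slope) = (14.03% − 7.46%) / (1.92 − 0.51) = 6.57% / 1.41 = 4.6596%
R_f (intercept) = 7.46% − 0.51 × 4.6596% = 5.0836%
E(R_Quill) = R_f + β × MRP = 5.0836% + 1.10 × 4.6596% = 10.21%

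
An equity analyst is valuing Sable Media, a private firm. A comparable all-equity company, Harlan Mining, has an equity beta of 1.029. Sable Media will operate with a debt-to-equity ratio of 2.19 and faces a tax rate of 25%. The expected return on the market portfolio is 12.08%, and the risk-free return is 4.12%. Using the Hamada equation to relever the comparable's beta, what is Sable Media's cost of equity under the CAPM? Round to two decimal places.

25.76%

β_L = β_U × [1 + (1 − t)(D/E)] = 1.029 × [1 + (1 − 0.25) × 2.19]
    = 1.029 × [1 + 0.75 × 2.19] = 1.029 × 2.6425 = 2.7191
MRP = 12.08% − 4.12% = 7.96%
E(R) = R_f + β_L × MRP = 4.12% + 2.7191 × 7.96% = 25.76%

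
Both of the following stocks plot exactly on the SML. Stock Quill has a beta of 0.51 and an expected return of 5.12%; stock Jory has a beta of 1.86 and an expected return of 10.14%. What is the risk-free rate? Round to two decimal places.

3.22%

Both satisfy E(R) = R_f + β·MRP, so the slope of the SML is
MRP = (10.14% − 5.12%) / (1.86 − 0.51) = 5.02% / 1.35 = 3.7185%
R_f = E(R_Quill) − β_Quill·MRP = 5.12% − 0.51 × 3.7185% = 3.2236%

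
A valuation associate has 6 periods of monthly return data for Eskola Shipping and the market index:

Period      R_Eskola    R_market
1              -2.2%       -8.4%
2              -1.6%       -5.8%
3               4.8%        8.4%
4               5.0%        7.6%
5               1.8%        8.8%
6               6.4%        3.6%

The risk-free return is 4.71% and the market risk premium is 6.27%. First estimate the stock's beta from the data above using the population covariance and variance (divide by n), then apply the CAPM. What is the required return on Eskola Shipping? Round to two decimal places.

Mean R_i = (-2.2 − 1.6 + 4.8 + 5.0 + 1.8 + 6.4) / 6 = 2.3667%
Mean R_m = (-8.4 − 5.8 + 8.4 + 7.6 + 8.8 + 3.6) / 6 = 2.3667%
Σ(R_i − R̄_i)(R_m − R̄_m) = 111.3533  ⇒  Cov = 111.3533 / 6 = 18.5589
Σ(R_m − R̄_m)² = 289.3133  ⇒  Var(R_m) = 289.3133 / 6 = 48.2189
β = Cov / Var(R_m) = 18.5589 / 48.2189 = 0.3849
E(R) = R_f + β × MRP = 4.71% + 0.3849 × 6.27% = 7.12%

7.12%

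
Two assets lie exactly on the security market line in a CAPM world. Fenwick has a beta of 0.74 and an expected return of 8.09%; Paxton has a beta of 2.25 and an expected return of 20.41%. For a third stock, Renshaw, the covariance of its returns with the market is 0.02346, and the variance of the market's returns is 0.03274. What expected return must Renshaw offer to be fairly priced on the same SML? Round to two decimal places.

7.90%

MRP = (20.41% − 8.09%) / (2.25 − 0.74) = 8.1589%
R_f = 8.09% − 0.74 × 8.1589% = 2.0524%
β_Renshaw = Cov / Var(R_m) = 0.02346 / 0.03274 = 0.7166
E(R_Renshaw) = R_f + β × MRP = 2.0524% + 0.7166 × 8.1589% = 7.90%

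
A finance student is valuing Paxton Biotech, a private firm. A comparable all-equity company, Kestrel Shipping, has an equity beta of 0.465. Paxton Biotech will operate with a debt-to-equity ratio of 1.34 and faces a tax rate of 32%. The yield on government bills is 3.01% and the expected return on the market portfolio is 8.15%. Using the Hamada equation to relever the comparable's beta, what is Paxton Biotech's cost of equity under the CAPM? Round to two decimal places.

7.58%

β_L = β_U × [1 + (1 − t)(D/E)] = 0.465 × [1 + (1 − 0.32) × 1.34]
    = 0.465 × [1 + 0.68 × 1.34] = 0.465 × 1.9112 = 0.8887
MRP = 8.15% − 3.01% = 5.14%
E(R) = R_f + β_L × MRP = 3.01% + 0.8887 × 5.14% = 7.58%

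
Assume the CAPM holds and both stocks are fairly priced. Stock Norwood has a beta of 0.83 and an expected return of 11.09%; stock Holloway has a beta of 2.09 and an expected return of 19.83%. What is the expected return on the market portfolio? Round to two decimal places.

12.27%

Both satisfy E(R) = R_f + β·MRP, so the slope of the SML is
MRP = (19.83% − 11.09%) / (2.09 − 0.83) = 8.74% / 1.26 = 6.9365%
R_f = E(R_Norwood) − β_Norwood·MRP = 11.09% − 0.83 × 6.9365% = 5.3327%
E(R_m) = R_f + MRP = 5.3327% + 6.9365% = 12.27%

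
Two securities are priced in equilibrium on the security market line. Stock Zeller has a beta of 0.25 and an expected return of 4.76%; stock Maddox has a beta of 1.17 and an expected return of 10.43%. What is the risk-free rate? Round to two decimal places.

Both satisfy E(R) = R_f + β·MRP, so the slope of the SML is
MRP = (10.43% − 4.76%) / (1.17 − 0.25) = 5.67% / 0.92 = 6.1630%
R_f = E(R_Zeller) − β_Zeller·MRP = 4.76% − 0.25 × 6.1630% = 3.2193%

3.22%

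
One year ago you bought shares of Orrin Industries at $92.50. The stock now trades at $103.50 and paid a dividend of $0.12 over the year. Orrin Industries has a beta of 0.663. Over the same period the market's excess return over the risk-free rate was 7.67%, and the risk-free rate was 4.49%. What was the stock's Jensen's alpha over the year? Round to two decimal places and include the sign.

+2.45%

Realised HPR = (P1 + D1 − P0) / P0 = (103.50 + 0.12 − 92.50) / 92.50 = 11.12 / 92.50 = 12.0216%
CAPM required = R_f + β·MRP = 4.49% + 0.663 × 7.67% = 9.57521%
α = realised − required = 12.0216% − 9.57521% = +2.45%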